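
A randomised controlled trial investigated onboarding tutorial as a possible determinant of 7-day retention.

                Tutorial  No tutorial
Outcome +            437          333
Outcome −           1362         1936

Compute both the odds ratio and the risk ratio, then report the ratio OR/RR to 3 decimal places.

Reading the table with exposure as columns: a = 437 (Tutorial, case), b = 1362 (Tutorial, non-case), c = 333 (No tutorial, case), d = 1936.
OR = (437·1936)/(1362·333) = 846032/453546 = 1.86537
Risk in exposed = 437/1799 = 0.24291; risk in unexposed = 333/2269 = 0.14676; RR = 1.65516
OR/RR = 1.86537 / 1.65516 = 1.12700
The outcome is not rare, so the OR lies further from 1 than the RR.

1.127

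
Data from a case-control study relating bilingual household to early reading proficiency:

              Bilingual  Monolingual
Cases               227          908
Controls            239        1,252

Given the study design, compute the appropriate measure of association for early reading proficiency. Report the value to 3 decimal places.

1.310

Reading the table with exposure as columns: a = 227 (Bilingual, case), b = 239 (Bilingual, non-case), c = 908 (Monolingual, case), d = 1252.
This is a case-control study: participants were sampled on outcome status, so risks in the source population cannot be estimated directly — relative risk is not valid here. The odds ratio is the appropriate measure.
OR = (a·d)/(b·c) = (227 × 1252) / (239 × 908) = 284204 / 217012 = 1.30962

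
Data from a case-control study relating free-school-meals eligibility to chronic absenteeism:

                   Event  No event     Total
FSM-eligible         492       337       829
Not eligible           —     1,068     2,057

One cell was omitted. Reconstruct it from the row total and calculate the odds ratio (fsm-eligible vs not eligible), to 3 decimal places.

1.577

The missing cell is in the unexposed row: 2057 − 1068 = 989.
So a = 492, b = 337, c = 989, d = 1068.
OR = (a·d)/(b·c) = (492 × 1068) / (337 × 989) = 525456 / 333293 = 1.57656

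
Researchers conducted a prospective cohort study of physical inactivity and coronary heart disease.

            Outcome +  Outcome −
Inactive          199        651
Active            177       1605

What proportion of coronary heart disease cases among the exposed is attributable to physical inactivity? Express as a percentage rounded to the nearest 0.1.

57.6

Cells: a = 199, b = 651, c = 177, d = 1605.
Risk in exposed = 199/850 = 0.23412; risk in unexposed = 177/1782 = 0.09933.
RR = 0.23412/0.09933 = 2.35705
AR% = (RR − 1)/RR × 100 = (2.35705 − 1)/2.35705 × 100 = 57.5741%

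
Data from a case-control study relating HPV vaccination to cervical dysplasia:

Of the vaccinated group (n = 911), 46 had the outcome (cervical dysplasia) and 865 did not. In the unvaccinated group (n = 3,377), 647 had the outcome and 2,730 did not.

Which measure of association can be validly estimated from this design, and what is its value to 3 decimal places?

0.224

From the description: a = 46, b = 865, c = 647, d = 2730.
This is a case-control study: participants were sampled on outcome status, so risks in the source population cannot be estimated directly — relative risk is not valid here. The odds ratio is the appropriate measure.
OR = (a·d)/(b·c) = (46 × 2730) / (865 × 647) = 125580 / 559655 = 0.22439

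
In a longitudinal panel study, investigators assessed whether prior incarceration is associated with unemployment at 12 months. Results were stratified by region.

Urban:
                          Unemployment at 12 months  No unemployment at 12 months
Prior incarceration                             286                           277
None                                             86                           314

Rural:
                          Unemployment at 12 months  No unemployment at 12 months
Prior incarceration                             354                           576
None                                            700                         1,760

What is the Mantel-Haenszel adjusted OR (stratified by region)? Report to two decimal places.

OR_MH = Σ(aᵢdᵢ/nᵢ) / Σ(bᵢcᵢ/nᵢ), where nᵢ is the stratum total.
Stratum 1 (Urban): n = 963; a·d/n = 286·314/963 = 93.2544; b·c/n = 277·86/963 = 24.7373
Stratum 2 (Rural): n = 3390; a·d/n = 354·1760/3390 = 183.7876; b·c/n = 576·700/3390 = 118.9381
OR_MH = (93.2544 + 183.7876) / (24.7373 + 118.9381) = 277.0420 / 143.6753 = 1.92825

1.93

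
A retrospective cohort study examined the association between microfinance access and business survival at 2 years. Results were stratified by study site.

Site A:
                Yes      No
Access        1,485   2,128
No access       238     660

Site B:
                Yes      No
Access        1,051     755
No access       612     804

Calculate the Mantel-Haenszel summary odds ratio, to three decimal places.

1.876

OR_MH = Σ(aᵢdᵢ/nᵢ) / Σ(bᵢcᵢ/nᵢ), where nᵢ is the stratum total.
Stratum 1 (Site A): n = 4511; a·d/n = 1485·660/4511 = 217.2689; b·c/n = 2128·238/4511 = 112.2731
Stratum 2 (Site B): n = 3222; a·d/n = 1051·804/3222 = 262.2607; b·c/n = 755·612/3222 = 143.4078
OR_MH = (217.2689 + 262.2607) / (112.2731 + 143.4078) = 479.5296 / 255.6809 = 1.87550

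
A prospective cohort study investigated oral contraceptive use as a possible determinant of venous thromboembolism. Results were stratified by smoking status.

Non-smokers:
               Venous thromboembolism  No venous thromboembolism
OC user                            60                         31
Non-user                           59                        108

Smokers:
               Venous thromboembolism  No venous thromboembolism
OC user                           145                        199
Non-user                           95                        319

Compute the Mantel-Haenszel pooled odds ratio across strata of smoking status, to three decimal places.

OR_MH = Σ(aᵢdᵢ/nᵢ) / Σ(bᵢcᵢ/nᵢ), where nᵢ is the stratum total.
Stratum 1 (Non-smokers): n = 258; a·d/n = 60·108/258 = 25.1163; b·c/n = 31·59/258 = 7.0891
Stratum 2 (Smokers): n = 758; a·d/n = 145·319/758 = 61.0224; b·c/n = 199·95/758 = 24.9406
OR_MH = (25.1163 + 61.0224) / (7.0891 + 24.9406) = 86.1387 / 32.0298 = 2.68933

2.689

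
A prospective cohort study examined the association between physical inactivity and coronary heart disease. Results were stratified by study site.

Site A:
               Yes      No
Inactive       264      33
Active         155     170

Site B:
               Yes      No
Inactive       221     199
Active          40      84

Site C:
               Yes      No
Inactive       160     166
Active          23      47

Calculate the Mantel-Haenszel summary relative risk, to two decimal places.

1.75

RR_MH = Σ(aᵢ·n₀ᵢ/nᵢ) / Σ(cᵢ·n₁ᵢ/nᵢ), with n₁ᵢ = aᵢ+bᵢ (exposed), n₀ᵢ = cᵢ+dᵢ (unexposed), nᵢ = n₁ᵢ+n₀ᵢ.
Stratum 1 (Site A): n₁ = 297, n₀ = 325, n = 622; a·n₀/n = 264·325/622 = 137.9421; c·n₁/n = 155·297/622 = 74.0113
Stratum 2 (Site B): n₁ = 420, n₀ = 124, n = 544; a·n₀/n = 221·124/544 = 50.3750; c·n₁/n = 40·420/544 = 30.8824
Stratum 3 (Site C): n₁ = 326, n₀ = 70, n = 396; a·n₀/n = 160·70/396 = 28.2828; c·n₁/n = 23·326/396 = 18.9343
RR_MH = (137.9421 + 50.3750 + 28.2828) / (74.0113 + 30.8824 + 18.9343) = 216.6000 / 123.8280 = 1.74920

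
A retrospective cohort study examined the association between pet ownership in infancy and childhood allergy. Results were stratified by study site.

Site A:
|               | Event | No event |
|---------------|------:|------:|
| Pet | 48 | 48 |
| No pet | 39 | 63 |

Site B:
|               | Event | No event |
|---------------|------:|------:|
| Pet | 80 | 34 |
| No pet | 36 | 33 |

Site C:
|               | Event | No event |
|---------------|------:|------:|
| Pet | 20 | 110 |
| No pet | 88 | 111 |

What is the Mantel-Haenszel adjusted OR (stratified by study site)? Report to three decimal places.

0.800

OR_MH = Σ(aᵢdᵢ/nᵢ) / Σ(bᵢcᵢ/nᵢ), where nᵢ is the stratum total.
Stratum 1 (Site A): n = 198; a·d/n = 48·63/198 = 15.2727; b·c/n = 48·39/198 = 9.4545
Stratum 2 (Site B): n = 183; a·d/n = 80·33/183 = 14.4262; b·c/n = 34·36/183 = 6.6885
Stratum 3 (Site C): n = 329; a·d/n = 20·111/329 = 6.7477; b·c/n = 110·88/329 = 29.4225
OR_MH = (15.2727 + 14.4262 + 6.7477) / (9.4545 + 6.6885 + 29.4225) = 36.4467 / 45.5656 = 0.79987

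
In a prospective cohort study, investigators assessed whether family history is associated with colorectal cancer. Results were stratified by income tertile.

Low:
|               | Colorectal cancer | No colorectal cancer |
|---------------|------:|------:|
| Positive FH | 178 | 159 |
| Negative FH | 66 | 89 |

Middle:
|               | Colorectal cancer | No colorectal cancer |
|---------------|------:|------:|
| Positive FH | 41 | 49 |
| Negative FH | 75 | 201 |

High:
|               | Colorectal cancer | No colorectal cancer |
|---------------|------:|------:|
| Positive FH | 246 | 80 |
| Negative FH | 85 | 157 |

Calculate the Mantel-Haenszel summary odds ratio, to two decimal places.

2.83

OR_MH = Σ(aᵢdᵢ/nᵢ) / Σ(bᵢcᵢ/nᵢ), where nᵢ is the stratum total.
Stratum 1 (Low): n = 492; a·d/n = 178·89/492 = 32.1992; b·c/n = 159·66/492 = 21.3293
Stratum 2 (Middle): n = 366; a·d/n = 41·201/366 = 22.5164; b·c/n = 49·75/366 = 10.0410
Stratum 3 (High): n = 568; a·d/n = 246·157/568 = 67.9965; b·c/n = 80·85/568 = 11.9718
OR_MH = (32.1992 + 22.5164 + 67.9965) / (21.3293 + 10.0410 + 11.9718) = 122.7121 / 43.3421 = 2.83125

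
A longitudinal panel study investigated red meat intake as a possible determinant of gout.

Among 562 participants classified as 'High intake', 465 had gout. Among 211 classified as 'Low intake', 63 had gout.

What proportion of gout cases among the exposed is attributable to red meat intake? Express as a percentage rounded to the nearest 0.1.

From the description: a = 465, b = 97, c = 63, d = 148.
Risk in exposed = 465/562 = 0.82740; risk in unexposed = 63/211 = 0.29858.
RR = 0.82740/0.29858 = 2.77114
AR% = (RR − 1)/RR × 100 = (2.77114 − 1)/2.77114 × 100 = 63.9138%

63.9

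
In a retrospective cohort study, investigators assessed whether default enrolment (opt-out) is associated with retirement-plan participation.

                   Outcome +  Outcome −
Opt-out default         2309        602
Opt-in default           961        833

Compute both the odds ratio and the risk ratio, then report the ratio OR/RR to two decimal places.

2.25

Cells: a = 2309, b = 602, c = 961, d = 833.
OR = (2309·833)/(602·961) = 1923397/578522 = 3.32467
Risk in exposed = 2309/2911 = 0.79320; risk in unexposed = 961/1794 = 0.53567; RR = 1.48075
OR/RR = 3.32467 / 1.48075 = 2.24527
The outcome is not rare, so the OR lies further from 1 than the RR.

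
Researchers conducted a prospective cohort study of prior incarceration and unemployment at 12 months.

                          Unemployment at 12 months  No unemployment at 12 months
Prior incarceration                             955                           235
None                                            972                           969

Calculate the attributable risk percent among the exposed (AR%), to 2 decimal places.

37.60

Cells: a = 955, b = 235, c = 972, d = 969.
Risk in exposed = 955/1190 = 0.80252; risk in unexposed = 972/1941 = 0.50077.
RR = 0.80252/0.50077 = 1.60257
AR% = (RR − 1)/RR × 100 = (1.60257 − 1)/1.60257 × 100 = 37.6000%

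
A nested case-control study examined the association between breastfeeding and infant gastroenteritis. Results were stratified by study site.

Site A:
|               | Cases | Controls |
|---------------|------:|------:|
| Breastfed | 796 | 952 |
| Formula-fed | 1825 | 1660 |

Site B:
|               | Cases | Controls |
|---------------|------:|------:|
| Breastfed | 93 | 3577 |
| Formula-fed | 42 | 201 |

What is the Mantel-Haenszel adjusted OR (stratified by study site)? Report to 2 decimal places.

OR_MH = Σ(aᵢdᵢ/nᵢ) / Σ(bᵢcᵢ/nᵢ), where nᵢ is the stratum total.
Stratum 1 (Site A): n = 5233; a·d/n = 796·1660/5233 = 252.5053; b·c/n = 952·1825/5233 = 332.0084
Stratum 2 (Site B): n = 3913; a·d/n = 93·201/3913 = 4.7772; b·c/n = 3577·42/3913 = 38.3936
OR_MH = (252.5053 + 4.7772) / (332.0084 + 38.3936) = 257.2824 / 370.4020 = 0.69460

0.69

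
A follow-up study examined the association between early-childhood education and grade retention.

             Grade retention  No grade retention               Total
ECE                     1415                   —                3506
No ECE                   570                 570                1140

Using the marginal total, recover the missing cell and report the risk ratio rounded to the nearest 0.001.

0.807

The missing cell is in the exposed row: 3506 − 1415 = 2091.
So a = 1415, b = 2091, c = 570, d = 570.
RR = [a/(a+b)] / [c/(c+d)] = (1415/3506) / (570/1140) = 0.40359/0.50000 = 0.80719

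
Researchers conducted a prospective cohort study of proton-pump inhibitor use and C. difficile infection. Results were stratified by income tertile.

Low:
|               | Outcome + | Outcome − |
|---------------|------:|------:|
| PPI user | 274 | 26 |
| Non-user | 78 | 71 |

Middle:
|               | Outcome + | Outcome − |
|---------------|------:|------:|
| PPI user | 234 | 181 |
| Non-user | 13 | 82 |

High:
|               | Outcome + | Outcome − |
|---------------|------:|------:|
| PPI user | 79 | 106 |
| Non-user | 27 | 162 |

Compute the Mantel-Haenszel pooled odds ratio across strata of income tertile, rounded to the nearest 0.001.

OR_MH = Σ(aᵢdᵢ/nᵢ) / Σ(bᵢcᵢ/nᵢ), where nᵢ is the stratum total.
Stratum 1 (Low): n = 449; a·d/n = 274·71/449 = 43.3274; b·c/n = 26·78/449 = 4.5167
Stratum 2 (Middle): n = 510; a·d/n = 234·82/510 = 37.6235; b·c/n = 181·13/510 = 4.6137
Stratum 3 (High): n = 374; a·d/n = 79·162/374 = 34.2193; b·c/n = 106·27/374 = 7.6524
OR_MH = (43.3274 + 37.6235 + 34.2193) / (4.5167 + 4.6137 + 7.6524) = 115.1702 / 16.7828 = 6.86238

6.862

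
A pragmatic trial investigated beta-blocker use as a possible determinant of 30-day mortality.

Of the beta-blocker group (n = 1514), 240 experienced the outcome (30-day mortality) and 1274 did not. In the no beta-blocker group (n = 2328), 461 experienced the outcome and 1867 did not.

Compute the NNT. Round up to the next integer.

26

Risk in treated group = 240/1514 = 0.15852; risk in control = 461/2328 = 0.19802.
Absolute risk reduction = 0.19802 − 0.15852 = 0.03950
NNT = 1 / ARR = 1 / 0.03950 = 25.314 → round up → 26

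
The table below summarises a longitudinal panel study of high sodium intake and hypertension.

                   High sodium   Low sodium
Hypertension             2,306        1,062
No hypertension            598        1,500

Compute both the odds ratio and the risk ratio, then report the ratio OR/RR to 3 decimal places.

2.843

Reading the table with exposure as columns: a = 2306 (High sodium, case), b = 598 (High sodium, non-case), c = 1062 (Low sodium, case), d = 1500.
OR = (2306·1500)/(598·1062) = 3459000/635076 = 5.44659
Risk in exposed = 2306/2904 = 0.79408; risk in unexposed = 1062/2562 = 0.41452; RR = 1.91566
OR/RR = 5.44659 / 1.91566 = 2.84320
The outcome is not rare, so the OR lies further from 1 than the RR.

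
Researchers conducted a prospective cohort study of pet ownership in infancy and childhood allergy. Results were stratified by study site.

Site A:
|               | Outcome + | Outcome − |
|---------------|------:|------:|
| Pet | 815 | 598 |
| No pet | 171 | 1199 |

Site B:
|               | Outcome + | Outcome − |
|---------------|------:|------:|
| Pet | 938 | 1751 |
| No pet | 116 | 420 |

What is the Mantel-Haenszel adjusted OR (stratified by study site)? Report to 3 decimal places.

OR_MH = Σ(aᵢdᵢ/nᵢ) / Σ(bᵢcᵢ/nᵢ), where nᵢ is the stratum total.
Stratum 1 (Site A): n = 2783; a·d/n = 815·1199/2783 = 351.1265; b·c/n = 598·171/2783 = 36.7438
Stratum 2 (Site B): n = 3225; a·d/n = 938·420/3225 = 122.1581; b·c/n = 1751·116/3225 = 62.9817
OR_MH = (351.1265 + 122.1581) / (36.7438 + 62.9817) = 473.2846 / 99.7255 = 4.74587

4.746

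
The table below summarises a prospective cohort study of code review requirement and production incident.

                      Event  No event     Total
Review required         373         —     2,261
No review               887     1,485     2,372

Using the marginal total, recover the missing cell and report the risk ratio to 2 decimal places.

The missing cell is in the exposed row: 2261 − 373 = 1888.
So a = 373, b = 1888, c = 887, d = 1485.
RR = [a/(a+b)] / [c/(c+d)] = (373/2261) / (887/2372) = 0.16497/0.37395 = 0.44116

0.44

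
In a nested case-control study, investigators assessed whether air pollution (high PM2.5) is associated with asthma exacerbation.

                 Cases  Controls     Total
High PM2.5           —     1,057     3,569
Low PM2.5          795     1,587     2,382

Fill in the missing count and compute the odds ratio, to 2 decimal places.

4.74

The missing cell is in the exposed row: 3569 − 1057 = 2512.
So a = 2512, b = 1057, c = 795, d = 1587.
OR = (a·d)/(b·c) = (2512 × 1587) / (1057 × 795) = 3986544 / 840315 = 4.74411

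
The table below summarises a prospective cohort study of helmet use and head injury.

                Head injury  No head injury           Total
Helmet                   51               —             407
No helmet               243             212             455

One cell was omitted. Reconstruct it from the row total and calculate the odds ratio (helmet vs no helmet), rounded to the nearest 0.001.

0.125

The missing cell is in the exposed row: 407 − 51 = 356.
So a = 51, b = 356, c = 243, d = 212.
OR = (a·d)/(b·c) = (51 × 212) / (356 × 243) = 10812 / 86508 = 0.12498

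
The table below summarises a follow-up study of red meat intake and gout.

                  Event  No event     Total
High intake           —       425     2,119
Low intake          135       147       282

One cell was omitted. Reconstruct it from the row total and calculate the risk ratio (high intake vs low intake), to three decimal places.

The missing cell is in the exposed row: 2119 − 425 = 1694.
So a = 1694, b = 425, c = 135, d = 147.
RR = [a/(a+b)] / [c/(c+d)] = (1694/2119) / (135/282) = 0.79943/0.47872 = 1.66993

1.670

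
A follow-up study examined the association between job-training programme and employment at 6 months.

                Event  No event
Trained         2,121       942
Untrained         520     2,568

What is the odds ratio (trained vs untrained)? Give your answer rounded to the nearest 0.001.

Cells: a = 2121, b = 942, c = 520, d = 2568.
OR = (a·d)/(b·c) = (2121 × 2568) / (942 × 520) = 5446728 / 489840 = 11.11940
The odds of employment at 6 months are about 11.12 times as high in the trained group.

11.119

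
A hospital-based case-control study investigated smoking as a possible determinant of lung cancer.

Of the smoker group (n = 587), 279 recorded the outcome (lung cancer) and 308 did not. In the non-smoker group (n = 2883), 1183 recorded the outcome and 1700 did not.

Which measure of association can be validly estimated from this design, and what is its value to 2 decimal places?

From the description: a = 279, b = 308, c = 1183, d = 1700.
This is a hospital-based case-control study: participants were sampled on outcome status, so risks in the source population cannot be estimated directly — relative risk is not valid here. The odds ratio is the appropriate measure.
OR = (a·d)/(b·c) = (279 × 1700) / (308 × 1183) = 474300 / 364364 = 1.30172

1.30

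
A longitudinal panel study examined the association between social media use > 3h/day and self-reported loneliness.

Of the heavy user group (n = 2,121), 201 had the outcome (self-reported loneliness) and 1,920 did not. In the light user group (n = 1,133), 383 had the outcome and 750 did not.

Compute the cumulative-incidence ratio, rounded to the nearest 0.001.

From the description: a = 201, b = 1920, c = 383, d = 750.
Risk in exposed = 201/2121 = 0.09477; risk in unexposed = 383/1133 = 0.33804.
RR = 0.09477 / 0.33804 = 0.28034
The risk is 72% lower among the exposed than among the unexposed.

0.280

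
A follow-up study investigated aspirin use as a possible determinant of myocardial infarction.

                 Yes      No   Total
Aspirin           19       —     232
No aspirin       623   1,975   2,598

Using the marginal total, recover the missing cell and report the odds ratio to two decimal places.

The missing cell is in the exposed row: 232 − 19 = 213.
So a = 19, b = 213, c = 623, d = 1975.
OR = (a·d)/(b·c) = (19 × 1975) / (213 × 623) = 37525 / 132699 = 0.28278

0.28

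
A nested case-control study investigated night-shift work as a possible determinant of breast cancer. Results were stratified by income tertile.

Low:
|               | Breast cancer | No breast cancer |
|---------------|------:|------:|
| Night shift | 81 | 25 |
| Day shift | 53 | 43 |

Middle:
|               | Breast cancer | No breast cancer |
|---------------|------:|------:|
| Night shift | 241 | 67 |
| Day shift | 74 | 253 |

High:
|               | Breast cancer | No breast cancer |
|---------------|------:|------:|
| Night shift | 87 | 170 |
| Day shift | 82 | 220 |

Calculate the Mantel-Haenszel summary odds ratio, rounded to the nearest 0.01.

OR_MH = Σ(aᵢdᵢ/nᵢ) / Σ(bᵢcᵢ/nᵢ), where nᵢ is the stratum total.
Stratum 1 (Low): n = 202; a·d/n = 81·43/202 = 17.2426; b·c/n = 25·53/202 = 6.5594
Stratum 2 (Middle): n = 635; a·d/n = 241·253/635 = 96.0205; b·c/n = 67·74/635 = 7.8079
Stratum 3 (High): n = 559; a·d/n = 87·220/559 = 34.2397; b·c/n = 170·82/559 = 24.9374
OR_MH = (17.2426 + 96.0205 + 34.2397) / (6.5594 + 7.8079 + 24.9374) = 147.5028 / 39.3047 = 3.75281

3.75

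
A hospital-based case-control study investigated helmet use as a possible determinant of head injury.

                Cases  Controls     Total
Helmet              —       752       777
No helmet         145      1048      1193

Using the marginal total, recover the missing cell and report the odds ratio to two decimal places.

0.24

The missing cell is in the exposed row: 777 − 752 = 25.
So a = 25, b = 752, c = 145, d = 1048.
OR = (a·d)/(b·c) = (25 × 1048) / (752 × 145) = 26200 / 109040 = 0.24028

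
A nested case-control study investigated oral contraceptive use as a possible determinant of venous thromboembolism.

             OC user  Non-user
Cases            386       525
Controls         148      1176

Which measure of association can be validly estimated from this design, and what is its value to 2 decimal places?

5.84

Reading the table with exposure as columns: a = 386 (OC user, case), b = 148 (OC user, non-case), c = 525 (Non-user, case), d = 1176.
This is a nested case-control study: participants were sampled on outcome status, so risks in the source population cannot be estimated directly — relative risk is not valid here. The odds ratio is the appropriate measure.
OR = (a·d)/(b·c) = (386 × 1176) / (148 × 525) = 453936 / 77700 = 5.84216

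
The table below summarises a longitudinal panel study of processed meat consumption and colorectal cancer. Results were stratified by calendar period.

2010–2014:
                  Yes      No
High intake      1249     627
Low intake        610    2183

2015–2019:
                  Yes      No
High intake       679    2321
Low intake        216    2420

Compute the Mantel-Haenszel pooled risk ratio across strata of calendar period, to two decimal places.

RR_MH = Σ(aᵢ·n₀ᵢ/nᵢ) / Σ(cᵢ·n₁ᵢ/nᵢ), with n₁ᵢ = aᵢ+bᵢ (exposed), n₀ᵢ = cᵢ+dᵢ (unexposed), nᵢ = n₁ᵢ+n₀ᵢ.
Stratum 1 (2010–2014): n₁ = 1876, n₀ = 2793, n = 4669; a·n₀/n = 1249·2793/4669 = 747.1529; c·n₁/n = 610·1876/4669 = 245.0975
Stratum 2 (2015–2019): n₁ = 3000, n₀ = 2636, n = 5636; a·n₀/n = 679·2636/5636 = 317.5735; c·n₁/n = 216·3000/5636 = 114.9752
RR_MH = (747.1529 + 317.5735) / (245.0975 + 114.9752) = 1064.7264 / 360.0726 = 2.95698

2.96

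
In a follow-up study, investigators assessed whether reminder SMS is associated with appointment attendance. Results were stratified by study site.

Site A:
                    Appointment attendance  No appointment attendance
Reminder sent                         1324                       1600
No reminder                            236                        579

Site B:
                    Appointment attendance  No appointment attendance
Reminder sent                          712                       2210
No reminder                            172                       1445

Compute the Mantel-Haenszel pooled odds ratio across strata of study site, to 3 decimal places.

2.337

OR_MH = Σ(aᵢdᵢ/nᵢ) / Σ(bᵢcᵢ/nᵢ), where nᵢ is the stratum total.
Stratum 1 (Site A): n = 3739; a·d/n = 1324·579/3739 = 205.0270; b·c/n = 1600·236/3739 = 100.9896
Stratum 2 (Site B): n = 4539; a·d/n = 712·1445/4539 = 226.6667; b·c/n = 2210·172/4539 = 83.7453
OR_MH = (205.0270 + 226.6667) / (100.9896 + 83.7453) = 431.6937 / 184.7349 = 2.33683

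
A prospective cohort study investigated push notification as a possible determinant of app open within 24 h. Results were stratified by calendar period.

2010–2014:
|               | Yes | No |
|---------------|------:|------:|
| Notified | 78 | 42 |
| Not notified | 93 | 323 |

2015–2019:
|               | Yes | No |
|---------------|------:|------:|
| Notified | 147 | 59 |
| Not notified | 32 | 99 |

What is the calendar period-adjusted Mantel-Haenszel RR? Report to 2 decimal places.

RR_MH = Σ(aᵢ·n₀ᵢ/nᵢ) / Σ(cᵢ·n₁ᵢ/nᵢ), with n₁ᵢ = aᵢ+bᵢ (exposed), n₀ᵢ = cᵢ+dᵢ (unexposed), nᵢ = n₁ᵢ+n₀ᵢ.
Stratum 1 (2010–2014): n₁ = 120, n₀ = 416, n = 536; a·n₀/n = 78·416/536 = 60.5373; c·n₁/n = 93·120/536 = 20.8209
Stratum 2 (2015–2019): n₁ = 206, n₀ = 131, n = 337; a·n₀/n = 147·131/337 = 57.1424; c·n₁/n = 32·206/337 = 19.5608
RR_MH = (60.5373 + 57.1424) / (20.8209 + 19.5608) = 117.6797 / 40.3817 = 2.91418

2.91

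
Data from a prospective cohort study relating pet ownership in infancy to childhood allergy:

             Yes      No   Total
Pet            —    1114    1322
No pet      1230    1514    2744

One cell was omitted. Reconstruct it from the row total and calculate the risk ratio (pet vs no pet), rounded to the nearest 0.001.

0.351

The missing cell is in the exposed row: 1322 − 1114 = 208.
So a = 208, b = 1114, c = 1230, d = 1514.
RR = [a/(a+b)] / [c/(c+d)] = (208/1322) / (1230/2744) = 0.15734/0.44825 = 0.35100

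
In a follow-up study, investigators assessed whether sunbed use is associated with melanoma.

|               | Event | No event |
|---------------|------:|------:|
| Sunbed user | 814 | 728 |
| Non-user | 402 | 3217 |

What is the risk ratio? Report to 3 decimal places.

Cells: a = 814, b = 728, c = 402, d = 3217.
Risk in exposed = 814/1542 = 0.52789; risk in unexposed = 402/3619 = 0.11108.
RR = 0.52789 / 0.11108 = 4.75229
The risk among the exposed is 4.75 times that among the unexposed.

4.752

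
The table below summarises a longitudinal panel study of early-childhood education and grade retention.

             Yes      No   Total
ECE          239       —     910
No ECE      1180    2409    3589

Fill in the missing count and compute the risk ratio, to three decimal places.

0.799

The missing cell is in the exposed row: 910 − 239 = 671.
So a = 239, b = 671, c = 1180, d = 2409.
RR = [a/(a+b)] / [c/(c+d)] = (239/910) / (1180/3589) = 0.26264/0.32878 = 0.79882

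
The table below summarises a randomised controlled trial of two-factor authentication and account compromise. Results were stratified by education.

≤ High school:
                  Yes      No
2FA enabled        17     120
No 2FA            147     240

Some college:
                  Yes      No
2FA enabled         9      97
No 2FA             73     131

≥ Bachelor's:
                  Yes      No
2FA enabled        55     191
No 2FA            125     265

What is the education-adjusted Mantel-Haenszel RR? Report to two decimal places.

RR_MH = Σ(aᵢ·n₀ᵢ/nᵢ) / Σ(cᵢ·n₁ᵢ/nᵢ), with n₁ᵢ = aᵢ+bᵢ (exposed), n₀ᵢ = cᵢ+dᵢ (unexposed), nᵢ = n₁ᵢ+n₀ᵢ.
Stratum 1 (≤ High school): n₁ = 137, n₀ = 387, n = 524; a·n₀/n = 17·387/524 = 12.5553; c·n₁/n = 147·137/524 = 38.4332
Stratum 2 (Some college): n₁ = 106, n₀ = 204, n = 310; a·n₀/n = 9·204/310 = 5.9226; c·n₁/n = 73·106/310 = 24.9613
Stratum 3 (≥ Bachelor's): n₁ = 246, n₀ = 390, n = 636; a·n₀/n = 55·390/636 = 33.7264; c·n₁/n = 125·246/636 = 48.3491
RR_MH = (12.5553 + 5.9226 + 33.7264) / (38.4332 + 24.9613 + 48.3491) = 52.2043 / 111.7436 = 0.46718

0.47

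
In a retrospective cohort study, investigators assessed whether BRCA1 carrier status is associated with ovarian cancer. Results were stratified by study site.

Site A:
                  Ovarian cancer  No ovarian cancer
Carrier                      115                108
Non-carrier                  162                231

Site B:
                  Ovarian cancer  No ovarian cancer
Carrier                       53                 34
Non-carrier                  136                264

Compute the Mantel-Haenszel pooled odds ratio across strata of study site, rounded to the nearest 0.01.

1.90

OR_MH = Σ(aᵢdᵢ/nᵢ) / Σ(bᵢcᵢ/nᵢ), where nᵢ is the stratum total.
Stratum 1 (Site A): n = 616; a·d/n = 115·231/616 = 43.1250; b·c/n = 108·162/616 = 28.4026
Stratum 2 (Site B): n = 487; a·d/n = 53·264/487 = 28.7310; b·c/n = 34·136/487 = 9.4949
OR_MH = (43.1250 + 28.7310) / (28.4026 + 9.4949) = 71.8560 / 37.8975 = 1.89606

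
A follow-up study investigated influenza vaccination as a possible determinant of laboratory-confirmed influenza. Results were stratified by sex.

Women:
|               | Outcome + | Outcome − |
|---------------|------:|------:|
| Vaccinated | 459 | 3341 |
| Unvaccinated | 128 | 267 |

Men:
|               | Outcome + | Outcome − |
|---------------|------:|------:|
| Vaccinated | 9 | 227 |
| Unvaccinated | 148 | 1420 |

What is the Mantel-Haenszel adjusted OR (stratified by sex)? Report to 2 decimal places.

0.30

OR_MH = Σ(aᵢdᵢ/nᵢ) / Σ(bᵢcᵢ/nᵢ), where nᵢ is the stratum total.
Stratum 1 (Women): n = 4195; a·d/n = 459·267/4195 = 29.2141; b·c/n = 3341·128/4195 = 101.9423
Stratum 2 (Men): n = 1804; a·d/n = 9·1420/1804 = 7.0843; b·c/n = 227·148/1804 = 18.6231
OR_MH = (29.2141 + 7.0843) / (101.9423 + 18.6231) = 36.2983 / 120.5654 = 0.30107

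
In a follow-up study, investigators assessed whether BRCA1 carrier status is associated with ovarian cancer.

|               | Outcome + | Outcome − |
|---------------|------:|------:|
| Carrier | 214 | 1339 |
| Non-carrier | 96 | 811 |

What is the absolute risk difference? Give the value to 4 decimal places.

0.0320

Cells: a = 214, b = 1339, c = 96, d = 811.
Risk in exposed = 214/1553 = 0.137798; risk in unexposed = 96/907 = 0.105843.
Risk difference = 0.137798 − 0.105843 = 0.031954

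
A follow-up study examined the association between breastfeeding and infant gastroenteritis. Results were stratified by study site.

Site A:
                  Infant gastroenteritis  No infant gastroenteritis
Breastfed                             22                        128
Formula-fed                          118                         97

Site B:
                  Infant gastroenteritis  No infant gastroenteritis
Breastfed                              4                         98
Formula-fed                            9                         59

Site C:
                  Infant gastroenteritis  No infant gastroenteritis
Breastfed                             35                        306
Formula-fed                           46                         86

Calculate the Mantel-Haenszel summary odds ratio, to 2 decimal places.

OR_MH = Σ(aᵢdᵢ/nᵢ) / Σ(bᵢcᵢ/nᵢ), where nᵢ is the stratum total.
Stratum 1 (Site A): n = 365; a·d/n = 22·97/365 = 5.8466; b·c/n = 128·118/365 = 41.3808
Stratum 2 (Site B): n = 170; a·d/n = 4·59/170 = 1.3882; b·c/n = 98·9/170 = 5.1882
Stratum 3 (Site C): n = 473; a·d/n = 35·86/473 = 6.3636; b·c/n = 306·46/473 = 29.7590
OR_MH = (5.8466 + 1.3882 + 6.3636) / (41.3808 + 5.1882 + 29.7590) = 13.5984 / 76.3280 = 0.17816

0.18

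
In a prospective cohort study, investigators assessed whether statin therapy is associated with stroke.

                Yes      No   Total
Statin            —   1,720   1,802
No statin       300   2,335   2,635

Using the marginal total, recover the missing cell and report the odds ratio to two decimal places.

0.37

The missing cell is in the exposed row: 1802 − 1720 = 82.
So a = 82, b = 1720, c = 300, d = 2335.
OR = (a·d)/(b·c) = (82 × 2335) / (1720 × 300) = 191470 / 516000 = 0.37107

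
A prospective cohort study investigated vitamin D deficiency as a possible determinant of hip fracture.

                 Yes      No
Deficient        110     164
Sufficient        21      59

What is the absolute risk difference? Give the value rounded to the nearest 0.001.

0.139

Cells: a = 110, b = 164, c = 21, d = 59.
Risk in exposed = 110/274 = 0.401460; risk in unexposed = 21/80 = 0.262500.
Risk difference = 0.401460 − 0.262500 = 0.138960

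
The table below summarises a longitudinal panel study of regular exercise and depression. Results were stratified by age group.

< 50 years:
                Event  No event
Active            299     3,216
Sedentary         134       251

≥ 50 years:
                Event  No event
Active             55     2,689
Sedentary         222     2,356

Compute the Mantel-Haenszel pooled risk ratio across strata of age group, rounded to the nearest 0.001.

RR_MH = Σ(aᵢ·n₀ᵢ/nᵢ) / Σ(cᵢ·n₁ᵢ/nᵢ), with n₁ᵢ = aᵢ+bᵢ (exposed), n₀ᵢ = cᵢ+dᵢ (unexposed), nᵢ = n₁ᵢ+n₀ᵢ.
Stratum 1 (< 50 years): n₁ = 3515, n₀ = 385, n = 3900; a·n₀/n = 299·385/3900 = 29.5167; c·n₁/n = 134·3515/3900 = 120.7718
Stratum 2 (≥ 50 years): n₁ = 2744, n₀ = 2578, n = 5322; a·n₀/n = 55·2578/5322 = 26.6422; c·n₁/n = 222·2744/5322 = 114.4622
RR_MH = (29.5167 + 26.6422) / (120.7718 + 114.4622) = 56.1589 / 235.2340 = 0.23874

0.239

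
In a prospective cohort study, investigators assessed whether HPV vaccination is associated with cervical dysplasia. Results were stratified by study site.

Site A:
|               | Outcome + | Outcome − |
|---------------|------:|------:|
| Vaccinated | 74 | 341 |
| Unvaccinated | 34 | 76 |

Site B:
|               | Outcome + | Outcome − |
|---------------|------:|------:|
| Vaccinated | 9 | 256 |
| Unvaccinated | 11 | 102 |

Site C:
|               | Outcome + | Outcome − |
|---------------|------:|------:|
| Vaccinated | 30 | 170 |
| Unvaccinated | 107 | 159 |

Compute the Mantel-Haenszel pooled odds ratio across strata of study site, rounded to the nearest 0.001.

0.341

OR_MH = Σ(aᵢdᵢ/nᵢ) / Σ(bᵢcᵢ/nᵢ), where nᵢ is the stratum total.
Stratum 1 (Site A): n = 525; a·d/n = 74·76/525 = 10.7124; b·c/n = 341·34/525 = 22.0838
Stratum 2 (Site B): n = 378; a·d/n = 9·102/378 = 2.4286; b·c/n = 256·11/378 = 7.4497
Stratum 3 (Site C): n = 466; a·d/n = 30·159/466 = 10.2361; b·c/n = 170·107/466 = 39.0343
OR_MH = (10.7124 + 2.4286 + 10.2361) / (22.0838 + 7.4497 + 39.0343) = 23.3770 / 68.5679 = 0.34093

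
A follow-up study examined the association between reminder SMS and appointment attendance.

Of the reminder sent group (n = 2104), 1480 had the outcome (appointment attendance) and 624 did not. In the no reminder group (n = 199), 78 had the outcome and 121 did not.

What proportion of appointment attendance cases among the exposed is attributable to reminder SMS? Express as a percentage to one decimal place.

From the description: a = 1480, b = 624, c = 78, d = 121.
Risk in exposed = 1480/2104 = 0.70342; risk in unexposed = 78/199 = 0.39196.
RR = 0.70342/0.39196 = 1.79463
AR% = (RR − 1)/RR × 100 = (1.79463 − 1)/1.79463 × 100 = 44.2781%

44.3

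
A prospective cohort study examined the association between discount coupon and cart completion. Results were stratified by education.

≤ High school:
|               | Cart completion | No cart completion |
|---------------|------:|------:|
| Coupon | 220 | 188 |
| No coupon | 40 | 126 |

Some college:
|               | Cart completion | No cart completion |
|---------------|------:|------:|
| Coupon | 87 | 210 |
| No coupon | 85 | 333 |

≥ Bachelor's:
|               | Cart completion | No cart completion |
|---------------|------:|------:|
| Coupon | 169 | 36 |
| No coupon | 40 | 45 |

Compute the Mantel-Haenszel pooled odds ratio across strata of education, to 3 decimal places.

OR_MH = Σ(aᵢdᵢ/nᵢ) / Σ(bᵢcᵢ/nᵢ), where nᵢ is the stratum total.
Stratum 1 (≤ High school): n = 574; a·d/n = 220·126/574 = 48.2927; b·c/n = 188·40/574 = 13.1010
Stratum 2 (Some college): n = 715; a·d/n = 87·333/715 = 40.5189; b·c/n = 210·85/715 = 24.9650
Stratum 3 (≥ Bachelor's): n = 290; a·d/n = 169·45/290 = 26.2241; b·c/n = 36·40/290 = 4.9655
OR_MH = (48.2927 + 40.5189 + 26.2241) / (13.1010 + 24.9650 + 4.9655) = 115.0357 / 43.0316 = 2.67328

2.673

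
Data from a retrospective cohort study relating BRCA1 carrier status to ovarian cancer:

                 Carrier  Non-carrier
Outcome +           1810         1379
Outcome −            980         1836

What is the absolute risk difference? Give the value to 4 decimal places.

0.2198

Reading the table with exposure as columns: a = 1810 (Carrier, case), b = 980 (Carrier, non-case), c = 1379 (Non-carrier, case), d = 1836.
Risk in exposed = 1810/2790 = 0.648746; risk in unexposed = 1379/3215 = 0.428927.
Risk difference = 0.648746 − 0.428927 = 0.219819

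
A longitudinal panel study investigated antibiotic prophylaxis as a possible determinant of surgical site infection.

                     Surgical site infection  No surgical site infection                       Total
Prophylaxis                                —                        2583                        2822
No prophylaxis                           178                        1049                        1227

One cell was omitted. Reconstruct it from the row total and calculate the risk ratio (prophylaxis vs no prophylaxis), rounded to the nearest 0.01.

0.58

The missing cell is in the exposed row: 2822 − 2583 = 239.
So a = 239, b = 2583, c = 178, d = 1049.
RR = [a/(a+b)] / [c/(c+d)] = (239/2822) / (178/1227) = 0.08469/0.14507 = 0.58380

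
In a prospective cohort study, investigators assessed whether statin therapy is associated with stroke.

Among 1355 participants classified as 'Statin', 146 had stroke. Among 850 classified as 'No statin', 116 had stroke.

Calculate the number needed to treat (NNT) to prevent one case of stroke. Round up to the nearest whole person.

35

Risk in treated group = 146/1355 = 0.10775; risk in control = 116/850 = 0.13647.
Absolute risk reduction = 0.13647 − 0.10775 = 0.02872
NNT = 1 / ARR = 1 / 0.02872 = 34.817 → round up → 35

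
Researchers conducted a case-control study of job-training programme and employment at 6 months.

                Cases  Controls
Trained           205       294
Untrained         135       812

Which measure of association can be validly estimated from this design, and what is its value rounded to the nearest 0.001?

Cells: a = 205, b = 294, c = 135, d = 812.
This is a case-control study: participants were sampled on outcome status, so risks in the source population cannot be estimated directly — relative risk is not valid here. The odds ratio is the appropriate measure.
OR = (a·d)/(b·c) = (205 × 812) / (294 × 135) = 166460 / 39690 = 4.19400

4.194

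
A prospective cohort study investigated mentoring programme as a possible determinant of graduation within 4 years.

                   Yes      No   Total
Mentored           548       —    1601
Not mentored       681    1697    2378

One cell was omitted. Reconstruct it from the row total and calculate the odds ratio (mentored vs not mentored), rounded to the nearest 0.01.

The missing cell is in the exposed row: 1601 − 548 = 1053.
So a = 548, b = 1053, c = 681, d = 1697.
OR = (a·d)/(b·c) = (548 × 1697) / (1053 × 681) = 929956 / 717093 = 1.29684

1.30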